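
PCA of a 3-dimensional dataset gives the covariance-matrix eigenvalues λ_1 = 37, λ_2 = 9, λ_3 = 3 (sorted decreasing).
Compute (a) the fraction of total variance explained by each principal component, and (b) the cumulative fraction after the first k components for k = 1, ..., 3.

Step 1 — total variance = trace(Sigma) = Σ λ_i = 37 + 9 + 3 = 49.

Step 2 — fraction explained by component i = λ_i / Σ λ:
  PC1: 37/49 = 0.7551
  PC2: 9/49 = 0.1837
  PC3: 3/49 = 0.0612

Step 3 — cumulative fraction after k components = (λ_1 + ... + λ_k) / Σ λ:
  k = 1: 37/49 = 0.7551
  k = 2: (37 + 9)/49 = 46/49 = 0.9388
  k = 3: (37 + 9 + 3)/49 = 49/49 = 1

Summary (fraction, with percent):

explained: PC1 0.7551 (75.51%), PC2 0.1837 (18.37%), PC3 0.0612 (6.12%);  cumulative: 0.7551, 0.9388, 1


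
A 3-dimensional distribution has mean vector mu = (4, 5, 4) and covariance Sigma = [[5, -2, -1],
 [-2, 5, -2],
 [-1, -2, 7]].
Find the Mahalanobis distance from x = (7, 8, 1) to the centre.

Step 1 — centre the observation: (x - mu) = (3, 3, -3).

Step 2 — invert Sigma (cofactor / det for 3×3, or solve directly):
  Sigma^{-1} = [[0.2719, 0.1404, 0.0789],
 [0.1404, 0.2982, 0.1053],
 [0.0789, 0.1053, 0.1842]].

Step 3 — form the quadratic (x - mu)^T · Sigma^{-1} · (x - mu):
  Sigma^{-1} · (x - mu) = (1, 1, 0).
  (x - mu)^T · [Sigma^{-1} · (x - mu)] = (3)·(1) + (3)·(1) + (-3)·(0) = 6.

Step 4 — take square root: d = √(6) ≈ 2.4495.

d(x, mu) = √(6) ≈ 2.4495


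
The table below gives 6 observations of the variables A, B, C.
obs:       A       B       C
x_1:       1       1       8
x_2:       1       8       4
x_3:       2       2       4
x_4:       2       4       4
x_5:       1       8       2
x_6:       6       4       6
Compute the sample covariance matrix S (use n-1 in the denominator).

Step 1 — column means:
  mean(A) = (1 + 1 + 2 + 2 + 1 + 6) / 6 = 13/6 = 2.1667
  mean(B) = (1 + 8 + 2 + 4 + 8 + 4) / 6 = 27/6 = 4.5
  mean(C) = (8 + 4 + 4 + 4 + 2 + 6) / 6 = 28/6 = 4.6667

Step 2 — sample covariance S[i,j] = (1/(n-1)) · Σ_k (x_{k,i} - mean_i) · (x_{k,j} - mean_j), with n-1 = 5.
  S[A,A] = ((-1.1667)·(-1.1667) + (-1.1667)·(-1.1667) + (-0.1667)·(-0.1667) + (-0.1667)·(-0.1667) + (-1.1667)·(-1.1667) + (3.8333)·(3.8333)) / 5 = 18.8333/5 = 3.7667
  S[A,B] = ((-1.1667)·(-3.5) + (-1.1667)·(3.5) + (-0.1667)·(-2.5) + (-0.1667)·(-0.5) + (-1.1667)·(3.5) + (3.8333)·(-0.5)) / 5 = -5.5/5 = -1.1
  S[A,C] = ((-1.1667)·(3.3333) + (-1.1667)·(-0.6667) + (-0.1667)·(-0.6667) + (-0.1667)·(-0.6667) + (-1.1667)·(-2.6667) + (3.8333)·(1.3333)) / 5 = 5.3333/5 = 1.0667
  S[B,B] = ((-3.5)·(-3.5) + (3.5)·(3.5) + (-2.5)·(-2.5) + (-0.5)·(-0.5) + (3.5)·(3.5) + (-0.5)·(-0.5)) / 5 = 43.5/5 = 8.7
  S[B,C] = ((-3.5)·(3.3333) + (3.5)·(-0.6667) + (-2.5)·(-0.6667) + (-0.5)·(-0.6667) + (3.5)·(-2.6667) + (-0.5)·(1.3333)) / 5 = -22/5 = -4.4
  S[C,C] = ((3.3333)·(3.3333) + (-0.6667)·(-0.6667) + (-0.6667)·(-0.6667) + (-0.6667)·(-0.6667) + (-2.6667)·(-2.6667) + (1.3333)·(1.3333)) / 5 = 21.3333/5 = 4.2667

S is symmetric (S[j,i] = S[i,j]). Assembling:

S = [[3.7667, -1.1, 1.0667],
 [-1.1, 8.7, -4.4],
 [1.0667, -4.4, 4.2667]]


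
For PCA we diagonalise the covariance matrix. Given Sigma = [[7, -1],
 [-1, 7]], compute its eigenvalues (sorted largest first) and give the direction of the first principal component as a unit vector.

Step 1 — characteristic polynomial of 2×2 Sigma:
  det(Sigma - λI) = λ² - trace · λ + det = 0.
  trace = 7 + 7 = 14, det = 7·7 - (-1)² = 48.
Step 2 — discriminant:
  Δ = trace² - 4·det = 196 - 192 = 4.
Step 3 — eigenvalues:
  λ = (trace ± √Δ)/2 = (14 ± 2)/2,
  λ_1 = 8,  λ_2 = 6.

Step 4 — unit eigenvector for λ_1: solve (Sigma - λ_1 I)v = 0. First row:
  (7 - 8)·v_x + (-1)·v_y = 0, i.e. (-1)·v_x + (-1)·v_y = 0,
  so v ∝ (b, λ_1 - a) = (-1, 1); multiply by -1 so the first entry is positive: u = (1, -1).
  ||u|| = √((1)² + (-1)²) = √(2) ≈ 1.4142,
  v_1 = u/||u|| ≈ (0.7071, -0.7071) (||v_1|| = 1).

λ_1 = 8,  λ_2 = 6;  v_1 ≈ (0.7071, -0.7071)


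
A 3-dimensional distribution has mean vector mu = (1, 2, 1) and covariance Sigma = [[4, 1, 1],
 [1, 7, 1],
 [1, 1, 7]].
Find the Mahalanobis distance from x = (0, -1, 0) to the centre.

Step 1 — centre the observation: (x - mu) = (-1, -3, -1).

Step 2 — invert Sigma (cofactor / det for 3×3, or solve directly):
  Sigma^{-1} = [[0.2667, -0.0333, -0.0333],
 [-0.0333, 0.15, -0.0167],
 [-0.0333, -0.0167, 0.15]].

Step 3 — form the quadratic (x - mu)^T · Sigma^{-1} · (x - mu):
  Sigma^{-1} · (x - mu) = (-0.1333, -0.4, -0.0667).
  (x - mu)^T · [Sigma^{-1} · (x - mu)] = (-1)·(-0.1333) + (-3)·(-0.4) + (-1)·(-0.0667) = 1.4.

Step 4 — take square root: d = √(1.4) ≈ 1.1832.

d(x, mu) = √(1.4) ≈ 1.1832


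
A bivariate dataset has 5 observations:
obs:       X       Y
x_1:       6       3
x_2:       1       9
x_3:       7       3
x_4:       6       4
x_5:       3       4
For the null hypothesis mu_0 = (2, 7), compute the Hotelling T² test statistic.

Step 1 — sample mean vector:
  mean(X) = (6 + 1 + 7 + 6 + 3) / 5 = 23/5 = 4.6
  mean(Y) = (3 + 9 + 3 + 4 + 4) / 5 = 23/5 = 4.6
  x̄ = (4.6, 4.6),  deviation x̄ - mu_0 = (4.6, 4.6) - (2, 7) = (2.6, -2.4).

Step 2 — sample covariance matrix, S[i,j] = (1/(n-1)) · Σ_k (x_{k,i} - mean_i) · (x_{k,j} - mean_j), divisor n-1 = 4:
  S[X,X] = ((1.4)·(1.4) + (-3.6)·(-3.6) + (2.4)·(2.4) + (1.4)·(1.4) + (-1.6)·(-1.6)) / 4 = 25.2/4 = 6.3
  S[X,Y] = ((1.4)·(-1.6) + (-3.6)·(4.4) + (2.4)·(-1.6) + (1.4)·(-0.6) + (-1.6)·(-0.6)) / 4 = -21.8/4 = -5.45
  S[Y,Y] = ((-1.6)·(-1.6) + (4.4)·(4.4) + (-1.6)·(-1.6) + (-0.6)·(-0.6) + (-0.6)·(-0.6)) / 4 = 25.2/4 = 6.3
  S = [[6.3, -5.45],
 [-5.45, 6.3]].

Step 3 — invert S. det(S) = 6.3·6.3 - (-5.45)² = 9.9875.
  S^{-1} = (1/det) · [[d, -b], [-b, a]] = [[0.6308, 0.5457],
 [0.5457, 0.6308]].

Step 4 — quadratic form (x̄ - mu_0)^T · S^{-1} · (x̄ - mu_0):
  S^{-1} · (x̄ - mu_0) = (0.3304, -0.0951),
  (x̄ - mu_0)^T · [...] = (2.6)·(0.3304) + (-2.4)·(-0.0951) = 1.0874.

Step 5 — scale by n: T² = 5 · 1.0874 = 5.4368.

T² ≈ 5.4368


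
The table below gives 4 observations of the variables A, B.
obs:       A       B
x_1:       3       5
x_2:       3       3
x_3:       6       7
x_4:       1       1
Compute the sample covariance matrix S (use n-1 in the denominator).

Step 1 — column means:
  mean(A) = (3 + 3 + 6 + 1) / 4 = 13/4 = 3.25
  mean(B) = (5 + 3 + 7 + 1) / 4 = 16/4 = 4

Step 2 — sample covariance S[i,j] = (1/(n-1)) · Σ_k (x_{k,i} - mean_i) · (x_{k,j} - mean_j), with n-1 = 3.
  S[A,A] = ((-0.25)·(-0.25) + (-0.25)·(-0.25) + (2.75)·(2.75) + (-2.25)·(-2.25)) / 3 = 12.75/3 = 4.25
  S[A,B] = ((-0.25)·(1) + (-0.25)·(-1) + (2.75)·(3) + (-2.25)·(-3)) / 3 = 15/3 = 5
  S[B,B] = ((1)·(1) + (-1)·(-1) + (3)·(3) + (-3)·(-3)) / 3 = 20/3 = 6.6667

S is symmetric (S[j,i] = S[i,j]). Assembling:

S = [[4.25, 5],
 [5, 6.6667]]


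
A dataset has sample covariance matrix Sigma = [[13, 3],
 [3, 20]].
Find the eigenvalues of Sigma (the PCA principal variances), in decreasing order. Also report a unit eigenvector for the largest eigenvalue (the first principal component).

Step 1 — characteristic polynomial of 2×2 Sigma:
  det(Sigma - λI) = λ² - trace · λ + det = 0.
  trace = 13 + 20 = 33, det = 13·20 - (3)² = 251.
Step 2 — discriminant:
  Δ = trace² - 4·det = 1089 - 1004 = 85.
Step 3 — eigenvalues:
  λ = (trace ± √Δ)/2 = (33 ± 9.2195)/2,
  λ_1 = 21.1098,  λ_2 = 11.8902.

Step 4 — unit eigenvector for λ_1: solve (Sigma - λ_1 I)v = 0. First row:
  (13 - 21.1098)·v_x + (3)·v_y = 0, i.e. (-8.1098)·v_x + (3)·v_y = 0,
  so v ∝ (b, λ_1 - a) = (3, 8.1098) = u.
  ||u|| = √((3)² + (8.1098)²) = √(74.7684) ≈ 8.6469,
  v_1 = u/||u|| ≈ (0.3469, 0.9379) (||v_1|| = 1).

λ_1 = 21.1098,  λ_2 = 11.8902;  v_1 ≈ (0.3469, 0.9379)


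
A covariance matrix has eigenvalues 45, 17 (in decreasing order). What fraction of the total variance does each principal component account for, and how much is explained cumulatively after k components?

Step 1 — total variance = trace(Sigma) = Σ λ_i = 45 + 17 = 62.

Step 2 — fraction explained by component i = λ_i / Σ λ:
  PC1: 45/62 = 0.7258
  PC2: 17/62 = 0.2742

Step 3 — cumulative fraction after k components = (λ_1 + ... + λ_k) / Σ λ:
  k = 1: 45/62 = 0.7258
  k = 2: (45 + 17)/62 = 62/62 = 1

Summary (fraction, with percent):

explained: PC1 0.7258 (72.58%), PC2 0.2742 (27.42%);  cumulative: 0.7258, 1


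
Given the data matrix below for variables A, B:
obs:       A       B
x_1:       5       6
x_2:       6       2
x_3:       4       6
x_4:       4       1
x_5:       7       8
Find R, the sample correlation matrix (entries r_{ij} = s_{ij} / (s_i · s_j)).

Step 1 — column means:
  mean(A) = (5 + 6 + 4 + 4 + 7) / 5 = 26/5 = 5.2
  mean(B) = (6 + 2 + 6 + 1 + 8) / 5 = 23/5 = 4.6

Step 2 — sample variances and covariances s[i,j] = (1/(n-1)) · Σ_k (x_{k,i} - mean_i) · (x_{k,j} - mean_j), with n-1 = 4:
  s[A,A] = ((-0.2)·(-0.2) + (0.8)·(0.8) + (-1.2)·(-1.2) + (-1.2)·(-1.2) + (1.8)·(1.8)) / 4 = 6.8/4 = 1.7
  s[A,B] = ((-0.2)·(1.4) + (0.8)·(-2.6) + (-1.2)·(1.4) + (-1.2)·(-3.6) + (1.8)·(3.4)) / 4 = 6.4/4 = 1.6
  s[B,B] = ((1.4)·(1.4) + (-2.6)·(-2.6) + (1.4)·(1.4) + (-3.6)·(-3.6) + (3.4)·(3.4)) / 4 = 35.2/4 = 8.8
  Sample standard deviations s_i = √(s[i,i]):
  s(A) = √(1.7) = 1.3038
  s(B) = √(8.8) = 2.9665

Step 3 — r_{ij} = s_{ij} / (s_i · s_j):
  r[A,A] = 1 (diagonal).
  r[A,B] = 1.6 / (1.3038 · 2.9665) = 1.6 / 3.8678 = 0.4137
  r[B,B] = 1 (diagonal).

R is symmetric with unit diagonal. Assembling:

R = [[1, 0.4137],
 [0.4137, 1]]


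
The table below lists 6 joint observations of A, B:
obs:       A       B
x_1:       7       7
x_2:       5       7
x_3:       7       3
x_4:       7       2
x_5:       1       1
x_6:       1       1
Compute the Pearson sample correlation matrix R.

Step 1 — column means:
  mean(A) = (7 + 5 + 7 + 7 + 1 + 1) / 6 = 28/6 = 4.6667
  mean(B) = (7 + 7 + 3 + 2 + 1 + 1) / 6 = 21/6 = 3.5

Step 2 — sample variances and covariances s[i,j] = (1/(n-1)) · Σ_k (x_{k,i} - mean_i) · (x_{k,j} - mean_j), with n-1 = 5:
  s[A,A] = ((2.3333)·(2.3333) + (0.3333)·(0.3333) + (2.3333)·(2.3333) + (2.3333)·(2.3333) + (-3.6667)·(-3.6667) + (-3.6667)·(-3.6667)) / 5 = 43.3333/5 = 8.6667
  s[A,B] = ((2.3333)·(3.5) + (0.3333)·(3.5) + (2.3333)·(-0.5) + (2.3333)·(-1.5) + (-3.6667)·(-2.5) + (-3.6667)·(-2.5)) / 5 = 23/5 = 4.6
  s[B,B] = ((3.5)·(3.5) + (3.5)·(3.5) + (-0.5)·(-0.5) + (-1.5)·(-1.5) + (-2.5)·(-2.5) + (-2.5)·(-2.5)) / 5 = 39.5/5 = 7.9
  Sample standard deviations s_i = √(s[i,i]):
  s(A) = √(8.6667) = 2.9439
  s(B) = √(7.9) = 2.8107

Step 3 — r_{ij} = s_{ij} / (s_i · s_j):
  r[A,A] = 1 (diagonal).
  r[A,B] = 4.6 / (2.9439 · 2.8107) = 4.6 / 8.2745 = 0.5559
  r[B,B] = 1 (diagonal).

R is symmetric with unit diagonal. Assembling:

R = [[1, 0.5559],
 [0.5559, 1]]


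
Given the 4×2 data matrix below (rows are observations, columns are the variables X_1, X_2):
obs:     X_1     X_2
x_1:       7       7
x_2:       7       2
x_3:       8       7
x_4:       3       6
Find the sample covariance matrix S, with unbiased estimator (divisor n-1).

Step 1 — column means:
  mean(X_1) = (7 + 7 + 8 + 3) / 4 = 25/4 = 6.25
  mean(X_2) = (7 + 2 + 7 + 6) / 4 = 22/4 = 5.5

Step 2 — sample covariance S[i,j] = (1/(n-1)) · Σ_k (x_{k,i} - mean_i) · (x_{k,j} - mean_j), with n-1 = 3.
  S[X_1,X_1] = ((0.75)·(0.75) + (0.75)·(0.75) + (1.75)·(1.75) + (-3.25)·(-3.25)) / 3 = 14.75/3 = 4.9167
  S[X_1,X_2] = ((0.75)·(1.5) + (0.75)·(-3.5) + (1.75)·(1.5) + (-3.25)·(0.5)) / 3 = -0.5/3 = -0.1667
  S[X_2,X_2] = ((1.5)·(1.5) + (-3.5)·(-3.5) + (1.5)·(1.5) + (0.5)·(0.5)) / 3 = 17/3 = 5.6667

S is symmetric (S[j,i] = S[i,j]). Assembling:

S = [[4.9167, -0.1667],
 [-0.1667, 5.6667]]


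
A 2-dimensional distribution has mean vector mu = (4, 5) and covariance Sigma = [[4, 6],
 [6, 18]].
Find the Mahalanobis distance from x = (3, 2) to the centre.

Step 1 — centre the observation: (x - mu) = (-1, -3).

Step 2 — invert Sigma. det(Sigma) = 4·18 - (6)² = 36.
  Sigma^{-1} = (1/det) · [[d, -b], [-b, a]] = [[0.5, -0.1667],
 [-0.1667, 0.1111]].

Step 3 — form the quadratic (x - mu)^T · Sigma^{-1} · (x - mu):
  Sigma^{-1} · (x - mu) = (0, -0.1667).
  (x - mu)^T · [Sigma^{-1} · (x - mu)] = (-1)·(0) + (-3)·(-0.1667) = 0.5.

Step 4 — take square root: d = √(0.5) ≈ 0.7071.

d(x, mu) = √(0.5) ≈ 0.7071


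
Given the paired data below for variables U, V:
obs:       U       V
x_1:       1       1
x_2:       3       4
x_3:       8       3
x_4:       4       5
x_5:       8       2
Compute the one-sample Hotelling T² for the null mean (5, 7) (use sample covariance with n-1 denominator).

Step 1 — sample mean vector:
  mean(U) = (1 + 3 + 8 + 4 + 8) / 5 = 24/5 = 4.8
  mean(V) = (1 + 4 + 3 + 5 + 2) / 5 = 15/5 = 3
  x̄ = (4.8, 3),  deviation x̄ - mu_0 = (4.8, 3) - (5, 7) = (-0.2, -4).

Step 2 — sample covariance matrix, S[i,j] = (1/(n-1)) · Σ_k (x_{k,i} - mean_i) · (x_{k,j} - mean_j), divisor n-1 = 4:
  S[U,U] = ((-3.8)·(-3.8) + (-1.8)·(-1.8) + (3.2)·(3.2) + (-0.8)·(-0.8) + (3.2)·(3.2)) / 4 = 38.8/4 = 9.7
  S[U,V] = ((-3.8)·(-2) + (-1.8)·(1) + (3.2)·(0) + (-0.8)·(2) + (3.2)·(-1)) / 4 = 1/4 = 0.25
  S[V,V] = ((-2)·(-2) + (1)·(1) + (0)·(0) + (2)·(2) + (-1)·(-1)) / 4 = 10/4 = 2.5
  S = [[9.7, 0.25],
 [0.25, 2.5]].

Step 3 — invert S. det(S) = 9.7·2.5 - (0.25)² = 24.1875.
  S^{-1} = (1/det) · [[d, -b], [-b, a]] = [[0.1034, -0.0103],
 [-0.0103, 0.401]].

Step 4 — quadratic form (x̄ - mu_0)^T · S^{-1} · (x̄ - mu_0):
  S^{-1} · (x̄ - mu_0) = (0.0207, -1.6021),
  (x̄ - mu_0)^T · [...] = (-0.2)·(0.0207) + (-4)·(-1.6021) = 6.4041.

Step 5 — scale by n: T² = 5 · 6.4041 = 32.0207.

T² ≈ 32.0207


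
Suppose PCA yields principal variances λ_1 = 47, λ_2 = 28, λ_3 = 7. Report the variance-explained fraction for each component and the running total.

Step 1 — total variance = trace(Sigma) = Σ λ_i = 47 + 28 + 7 = 82.

Step 2 — fraction explained by component i = λ_i / Σ λ:
  PC1: 47/82 = 0.5732
  PC2: 28/82 = 0.3415
  PC3: 7/82 = 0.0854

Step 3 — cumulative fraction after k components = (λ_1 + ... + λ_k) / Σ λ:
  k = 1: 47/82 = 0.5732
  k = 2: (47 + 28)/82 = 75/82 = 0.9146
  k = 3: (47 + 28 + 7)/82 = 82/82 = 1

Summary (fraction, with percent):

explained: PC1 0.5732 (57.32%), PC2 0.3415 (34.15%), PC3 0.0854 (8.54%);  cumulative: 0.5732, 0.9146, 1


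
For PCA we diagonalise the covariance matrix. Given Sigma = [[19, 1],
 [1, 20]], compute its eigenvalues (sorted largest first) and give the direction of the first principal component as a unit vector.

Step 1 — characteristic polynomial of 2×2 Sigma:
  det(Sigma - λI) = λ² - trace · λ + det = 0.
  trace = 19 + 20 = 39, det = 19·20 - (1)² = 379.
Step 2 — discriminant:
  Δ = trace² - 4·det = 1521 - 1516 = 5.
Step 3 — eigenvalues:
  λ = (trace ± √Δ)/2 = (39 ± 2.2361)/2,
  λ_1 = 20.618,  λ_2 = 18.382.

Step 4 — unit eigenvector for λ_1: solve (Sigma - λ_1 I)v = 0. First row:
  (19 - 20.618)·v_x + (1)·v_y = 0, i.e. (-1.618)·v_x + (1)·v_y = 0,
  so v ∝ (b, λ_1 - a) = (1, 1.618) = u.
  ||u|| = √((1)² + (1.618)²) = √(3.618) ≈ 1.9021,
  v_1 = u/||u|| ≈ (0.5257, 0.8507) (||v_1|| = 1).

λ_1 = 20.618,  λ_2 = 18.382;  v_1 ≈ (0.5257, 0.8507)


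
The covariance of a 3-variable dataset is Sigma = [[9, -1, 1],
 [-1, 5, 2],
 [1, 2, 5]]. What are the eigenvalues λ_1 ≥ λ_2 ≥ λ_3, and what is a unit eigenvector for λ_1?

Step 1 — characteristic polynomial p(λ) = det(λI - Sigma) = λ³ - tr·λ² + c_1·λ - det, where tr = trace, c_1 = sum of the principal 2×2 minors, det = det(Sigma):
  tr = 9 + 5 + 5 = 19,
  c_1 = (9·5 - (-1)²) + (9·5 - (1)²) + (5·5 - (2)²) = 44 + 44 + 21 = 109,
  det = 9·(5·5 - (2)²) - (-1)·((-1)·5 - (2)·(1)) + (1)·((-1)·(2) - 5·(1)) = 9·(21) - (-1)·(-7) + (1)·(-7) = 175.
  So p(λ) = λ³ - 19λ² + 109λ - 175.
Step 2 — look for an integer root (rational root theorem: any rational root is an integer divisor of 175). Testing λ = 7:
  p(7) = 343 - 931 + 763 - 175 = 0  ✓
  Dividing out (λ - 7): p(λ) = (λ - 7)(λ² - 12λ + 25).
Step 3 — remaining eigenvalues from the quadratic λ² - 12λ + 25 = 0:
  Δ = 12² - 4·25 = 144 - 100 = 44,  λ = (12 ± √44)/2 = (12 ± 6.6332)/2 ≈ 9.3166 or 2.6834.
  Sorted: λ_1 = 9.3166,  λ_2 = 7,  λ_3 = 2.6834  (check: sum = 19 = tr ✓).

Step 4 — unit eigenvector for λ_1 ≈ 9.3166: v spans the null space of (Sigma - λ_1 I), whose rows are
  r_1 = (-0.3166, -1, 1),  r_2 = (-1, -4.3166, 2),  r_3 = (1, 2, -4.3166).
  v is orthogonal to every row, so take v ∝ r_1 × r_2 = ((-1)·(2) - (1)·(-4.3166), (1)·(-1) - (-0.3166)·(2), (-0.3166)·(-4.3166) - (-1)·(-1)) ≈ (2.3166, -0.3668, 0.3668).
  Let u = (2.3166, -0.3668, 0.3668).
  ||u|| = √((2.3166)² + (-0.3668)² + (0.3668)²) = √(5.6358) ≈ 2.374,  v_1 = u/||u|| ≈ (0.9758, -0.1545, 0.1545) (||v_1|| = 1).

λ_1 = 9.3166,  λ_2 = 7,  λ_3 = 2.6834;  v_1 ≈ (0.9758, -0.1545, 0.1545)


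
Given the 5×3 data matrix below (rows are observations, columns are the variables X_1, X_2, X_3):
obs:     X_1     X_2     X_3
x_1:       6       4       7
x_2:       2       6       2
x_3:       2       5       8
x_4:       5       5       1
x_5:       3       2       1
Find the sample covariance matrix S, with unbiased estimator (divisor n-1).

Step 1 — column means:
  mean(X_1) = (6 + 2 + 2 + 5 + 3) / 5 = 18/5 = 3.6
  mean(X_2) = (4 + 6 + 5 + 5 + 2) / 5 = 22/5 = 4.4
  mean(X_3) = (7 + 2 + 8 + 1 + 1) / 5 = 19/5 = 3.8

Step 2 — sample covariance S[i,j] = (1/(n-1)) · Σ_k (x_{k,i} - mean_i) · (x_{k,j} - mean_j), with n-1 = 4.
  S[X_1,X_1] = ((2.4)·(2.4) + (-1.6)·(-1.6) + (-1.6)·(-1.6) + (1.4)·(1.4) + (-0.6)·(-0.6)) / 4 = 13.2/4 = 3.3
  S[X_1,X_2] = ((2.4)·(-0.4) + (-1.6)·(1.6) + (-1.6)·(0.6) + (1.4)·(0.6) + (-0.6)·(-2.4)) / 4 = -2.2/4 = -0.55
  S[X_1,X_3] = ((2.4)·(3.2) + (-1.6)·(-1.8) + (-1.6)·(4.2) + (1.4)·(-2.8) + (-0.6)·(-2.8)) / 4 = 1.6/4 = 0.4
  S[X_2,X_2] = ((-0.4)·(-0.4) + (1.6)·(1.6) + (0.6)·(0.6) + (0.6)·(0.6) + (-2.4)·(-2.4)) / 4 = 9.2/4 = 2.3
  S[X_2,X_3] = ((-0.4)·(3.2) + (1.6)·(-1.8) + (0.6)·(4.2) + (0.6)·(-2.8) + (-2.4)·(-2.8)) / 4 = 3.4/4 = 0.85
  S[X_3,X_3] = ((3.2)·(3.2) + (-1.8)·(-1.8) + (4.2)·(4.2) + (-2.8)·(-2.8) + (-2.8)·(-2.8)) / 4 = 46.8/4 = 11.7

S is symmetric (S[j,i] = S[i,j]). Assembling:

S = [[3.3, -0.55, 0.4],
 [-0.55, 2.3, 0.85],
 [0.4, 0.85, 11.7]]


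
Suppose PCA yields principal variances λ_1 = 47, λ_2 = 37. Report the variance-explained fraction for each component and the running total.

Step 1 — total variance = trace(Sigma) = Σ λ_i = 47 + 37 = 84.

Step 2 — fraction explained by component i = λ_i / Σ λ:
  PC1: 47/84 = 0.5595
  PC2: 37/84 = 0.4405

Step 3 — cumulative fraction after k components = (λ_1 + ... + λ_k) / Σ λ:
  k = 1: 47/84 = 0.5595
  k = 2: (47 + 37)/84 = 84/84 = 1

Summary (fraction, with percent):

explained: PC1 0.5595 (55.95%), PC2 0.4405 (44.05%);  cumulative: 0.5595, 1


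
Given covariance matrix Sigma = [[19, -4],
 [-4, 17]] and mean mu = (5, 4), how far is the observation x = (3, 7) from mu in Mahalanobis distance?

Step 1 — centre the observation: (x - mu) = (-2, 3).

Step 2 — invert Sigma. det(Sigma) = 19·17 - (-4)² = 307.
  Sigma^{-1} = (1/det) · [[d, -b], [-b, a]] = [[0.0554, 0.013],
 [0.013, 0.0619]].

Step 3 — form the quadratic (x - mu)^T · Sigma^{-1} · (x - mu):
  Sigma^{-1} · (x - mu) = (-0.0717, 0.1596).
  (x - mu)^T · [Sigma^{-1} · (x - mu)] = (-2)·(-0.0717) + (3)·(0.1596) = 0.6221.

Step 4 — take square root: d = √(0.6221) ≈ 0.7888.

d(x, mu) = √(0.6221) ≈ 0.7888


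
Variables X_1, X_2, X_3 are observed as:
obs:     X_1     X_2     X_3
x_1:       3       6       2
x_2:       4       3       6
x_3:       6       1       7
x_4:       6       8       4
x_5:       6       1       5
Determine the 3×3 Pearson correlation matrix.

Step 1 — column means:
  mean(X_1) = (3 + 4 + 6 + 6 + 6) / 5 = 25/5 = 5
  mean(X_2) = (6 + 3 + 1 + 8 + 1) / 5 = 19/5 = 3.8
  mean(X_3) = (2 + 6 + 7 + 4 + 5) / 5 = 24/5 = 4.8

Step 2 — sample variances and covariances s[i,j] = (1/(n-1)) · Σ_k (x_{k,i} - mean_i) · (x_{k,j} - mean_j), with n-1 = 4:
  s[X_1,X_1] = ((-2)·(-2) + (-1)·(-1) + (1)·(1) + (1)·(1) + (1)·(1)) / 4 = 8/4 = 2
  s[X_1,X_2] = ((-2)·(2.2) + (-1)·(-0.8) + (1)·(-2.8) + (1)·(4.2) + (1)·(-2.8)) / 4 = -5/4 = -1.25
  s[X_1,X_3] = ((-2)·(-2.8) + (-1)·(1.2) + (1)·(2.2) + (1)·(-0.8) + (1)·(0.2)) / 4 = 6/4 = 1.5
  s[X_2,X_2] = ((2.2)·(2.2) + (-0.8)·(-0.8) + (-2.8)·(-2.8) + (4.2)·(4.2) + (-2.8)·(-2.8)) / 4 = 38.8/4 = 9.7
  s[X_2,X_3] = ((2.2)·(-2.8) + (-0.8)·(1.2) + (-2.8)·(2.2) + (4.2)·(-0.8) + (-2.8)·(0.2)) / 4 = -17.2/4 = -4.3
  s[X_3,X_3] = ((-2.8)·(-2.8) + (1.2)·(1.2) + (2.2)·(2.2) + (-0.8)·(-0.8) + (0.2)·(0.2)) / 4 = 14.8/4 = 3.7
  Sample standard deviations s_i = √(s[i,i]):
  s(X_1) = √(2) = 1.4142
  s(X_2) = √(9.7) = 3.1145
  s(X_3) = √(3.7) = 1.9235

Step 3 — r_{ij} = s_{ij} / (s_i · s_j):
  r[X_1,X_1] = 1 (diagonal).
  r[X_1,X_2] = -1.25 / (1.4142 · 3.1145) = -1.25 / 4.4045 = -0.2838
  r[X_1,X_3] = 1.5 / (1.4142 · 1.9235) = 1.5 / 2.7203 = 0.5514
  r[X_2,X_2] = 1 (diagonal).
  r[X_2,X_3] = -4.3 / (3.1145 · 1.9235) = -4.3 / 5.9908 = -0.7178
  r[X_3,X_3] = 1 (diagonal).

R is symmetric with unit diagonal. Assembling:

R = [[1, -0.2838, 0.5514],
 [-0.2838, 1, -0.7178],
 [0.5514, -0.7178, 1]]


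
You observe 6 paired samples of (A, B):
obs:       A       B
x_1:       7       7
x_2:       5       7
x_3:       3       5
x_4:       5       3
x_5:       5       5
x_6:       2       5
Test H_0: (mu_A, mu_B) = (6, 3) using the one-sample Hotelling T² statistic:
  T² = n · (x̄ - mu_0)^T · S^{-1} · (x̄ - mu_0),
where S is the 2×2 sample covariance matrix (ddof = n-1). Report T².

Step 1 — sample mean vector:
  mean(A) = (7 + 5 + 3 + 5 + 5 + 2) / 6 = 27/6 = 4.5
  mean(B) = (7 + 7 + 5 + 3 + 5 + 5) / 6 = 32/6 = 5.3333
  x̄ = (4.5, 5.3333),  deviation x̄ - mu_0 = (4.5, 5.3333) - (6, 3) = (-1.5, 2.3333).

Step 2 — sample covariance matrix, S[i,j] = (1/(n-1)) · Σ_k (x_{k,i} - mean_i) · (x_{k,j} - mean_j), divisor n-1 = 5:
  S[A,A] = ((2.5)·(2.5) + (0.5)·(0.5) + (-1.5)·(-1.5) + (0.5)·(0.5) + (0.5)·(0.5) + (-2.5)·(-2.5)) / 5 = 15.5/5 = 3.1
  S[A,B] = ((2.5)·(1.6667) + (0.5)·(1.6667) + (-1.5)·(-0.3333) + (0.5)·(-2.3333) + (0.5)·(-0.3333) + (-2.5)·(-0.3333)) / 5 = 5/5 = 1
  S[B,B] = ((1.6667)·(1.6667) + (1.6667)·(1.6667) + (-0.3333)·(-0.3333) + (-2.3333)·(-2.3333) + (-0.3333)·(-0.3333) + (-0.3333)·(-0.3333)) / 5 = 11.3333/5 = 2.2667
  S = [[3.1, 1],
 [1, 2.2667]].

Step 3 — invert S. det(S) = 3.1·2.2667 - (1)² = 6.0267.
  S^{-1} = (1/det) · [[d, -b], [-b, a]] = [[0.3761, -0.1659],
 [-0.1659, 0.5144]].

Step 4 — quadratic form (x̄ - mu_0)^T · S^{-1} · (x̄ - mu_0):
  S^{-1} · (x̄ - mu_0) = (-0.9513, 1.4491),
  (x̄ - mu_0)^T · [...] = (-1.5)·(-0.9513) + (2.3333)·(1.4491) = 4.8083.

Step 5 — scale by n: T² = 6 · 4.8083 = 28.8496.

T² ≈ 28.8496


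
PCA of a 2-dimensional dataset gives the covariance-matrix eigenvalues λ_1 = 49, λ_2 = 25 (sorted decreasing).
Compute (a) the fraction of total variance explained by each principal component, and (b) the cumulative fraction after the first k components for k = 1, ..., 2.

Step 1 — total variance = trace(Sigma) = Σ λ_i = 49 + 25 = 74.

Step 2 — fraction explained by component i = λ_i / Σ λ:
  PC1: 49/74 = 0.6622
  PC2: 25/74 = 0.3378

Step 3 — cumulative fraction after k components = (λ_1 + ... + λ_k) / Σ λ:
  k = 1: 49/74 = 0.6622
  k = 2: (49 + 25)/74 = 74/74 = 1

Summary (fraction, with percent):

explained: PC1 0.6622 (66.22%), PC2 0.3378 (33.78%);  cumulative: 0.6622, 1


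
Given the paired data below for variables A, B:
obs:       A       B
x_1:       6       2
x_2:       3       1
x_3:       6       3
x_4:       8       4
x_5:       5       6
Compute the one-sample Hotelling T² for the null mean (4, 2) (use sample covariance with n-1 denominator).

Step 1 — sample mean vector:
  mean(A) = (6 + 3 + 6 + 8 + 5) / 5 = 28/5 = 5.6
  mean(B) = (2 + 1 + 3 + 4 + 6) / 5 = 16/5 = 3.2
  x̄ = (5.6, 3.2),  deviation x̄ - mu_0 = (5.6, 3.2) - (4, 2) = (1.6, 1.2).

Step 2 — sample covariance matrix, S[i,j] = (1/(n-1)) · Σ_k (x_{k,i} - mean_i) · (x_{k,j} - mean_j), divisor n-1 = 4:
  S[A,A] = ((0.4)·(0.4) + (-2.6)·(-2.6) + (0.4)·(0.4) + (2.4)·(2.4) + (-0.6)·(-0.6)) / 4 = 13.2/4 = 3.3
  S[A,B] = ((0.4)·(-1.2) + (-2.6)·(-2.2) + (0.4)·(-0.2) + (2.4)·(0.8) + (-0.6)·(2.8)) / 4 = 5.4/4 = 1.35
  S[B,B] = ((-1.2)·(-1.2) + (-2.2)·(-2.2) + (-0.2)·(-0.2) + (0.8)·(0.8) + (2.8)·(2.8)) / 4 = 14.8/4 = 3.7
  S = [[3.3, 1.35],
 [1.35, 3.7]].

Step 3 — invert S. det(S) = 3.3·3.7 - (1.35)² = 10.3875.
  S^{-1} = (1/det) · [[d, -b], [-b, a]] = [[0.3562, -0.13],
 [-0.13, 0.3177]].

Step 4 — quadratic form (x̄ - mu_0)^T · S^{-1} · (x̄ - mu_0):
  S^{-1} · (x̄ - mu_0) = (0.414, 0.1733),
  (x̄ - mu_0)^T · [...] = (1.6)·(0.414) + (1.2)·(0.1733) = 0.8703.

Step 5 — scale by n: T² = 5 · 0.8703 = 4.3514.

T² ≈ 4.3514


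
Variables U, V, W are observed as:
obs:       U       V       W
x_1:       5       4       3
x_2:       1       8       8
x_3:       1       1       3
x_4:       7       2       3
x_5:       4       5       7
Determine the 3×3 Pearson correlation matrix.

Step 1 — column means:
  mean(U) = (5 + 1 + 1 + 7 + 4) / 5 = 18/5 = 3.6
  mean(V) = (4 + 8 + 1 + 2 + 5) / 5 = 20/5 = 4
  mean(W) = (3 + 8 + 3 + 3 + 7) / 5 = 24/5 = 4.8

Step 2 — sample variances and covariances s[i,j] = (1/(n-1)) · Σ_k (x_{k,i} - mean_i) · (x_{k,j} - mean_j), with n-1 = 4:
  s[U,U] = ((1.4)·(1.4) + (-2.6)·(-2.6) + (-2.6)·(-2.6) + (3.4)·(3.4) + (0.4)·(0.4)) / 4 = 27.2/4 = 6.8
  s[U,V] = ((1.4)·(0) + (-2.6)·(4) + (-2.6)·(-3) + (3.4)·(-2) + (0.4)·(1)) / 4 = -9/4 = -2.25
  s[U,W] = ((1.4)·(-1.8) + (-2.6)·(3.2) + (-2.6)·(-1.8) + (3.4)·(-1.8) + (0.4)·(2.2)) / 4 = -11.4/4 = -2.85
  s[V,V] = ((0)·(0) + (4)·(4) + (-3)·(-3) + (-2)·(-2) + (1)·(1)) / 4 = 30/4 = 7.5
  s[V,W] = ((0)·(-1.8) + (4)·(3.2) + (-3)·(-1.8) + (-2)·(-1.8) + (1)·(2.2)) / 4 = 24/4 = 6
  s[W,W] = ((-1.8)·(-1.8) + (3.2)·(3.2) + (-1.8)·(-1.8) + (-1.8)·(-1.8) + (2.2)·(2.2)) / 4 = 24.8/4 = 6.2
  Sample standard deviations s_i = √(s[i,i]):
  s(U) = √(6.8) = 2.6077
  s(V) = √(7.5) = 2.7386
  s(W) = √(6.2) = 2.49

Step 3 — r_{ij} = s_{ij} / (s_i · s_j):
  r[U,U] = 1 (diagonal).
  r[U,V] = -2.25 / (2.6077 · 2.7386) = -2.25 / 7.1414 = -0.3151
  r[U,W] = -2.85 / (2.6077 · 2.49) = -2.85 / 6.4931 = -0.4389
  r[V,V] = 1 (diagonal).
  r[V,W] = 6 / (2.7386 · 2.49) = 6 / 6.8191 = 0.8799
  r[W,W] = 1 (diagonal).

R is symmetric with unit diagonal. Assembling:

R = [[1, -0.3151, -0.4389],
 [-0.3151, 1, 0.8799],
 [-0.4389, 0.8799, 1]]


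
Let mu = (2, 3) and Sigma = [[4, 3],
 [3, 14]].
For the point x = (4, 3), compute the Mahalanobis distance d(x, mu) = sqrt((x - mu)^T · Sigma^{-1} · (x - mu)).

Step 1 — centre the observation: (x - mu) = (2, 0).

Step 2 — invert Sigma. det(Sigma) = 4·14 - (3)² = 47.
  Sigma^{-1} = (1/det) · [[d, -b], [-b, a]] = [[0.2979, -0.0638],
 [-0.0638, 0.0851]].

Step 3 — form the quadratic (x - mu)^T · Sigma^{-1} · (x - mu):
  Sigma^{-1} · (x - mu) = (0.5957, -0.1277).
  (x - mu)^T · [Sigma^{-1} · (x - mu)] = (2)·(0.5957) + (0)·(-0.1277) = 1.1915.

Step 4 — take square root: d = √(1.1915) ≈ 1.0916.

d(x, mu) = √(1.1915) ≈ 1.0916


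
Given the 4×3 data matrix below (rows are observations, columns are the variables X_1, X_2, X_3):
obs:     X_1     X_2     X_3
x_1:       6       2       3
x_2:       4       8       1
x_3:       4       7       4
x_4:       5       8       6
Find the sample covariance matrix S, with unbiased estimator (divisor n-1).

Step 1 — column means:
  mean(X_1) = (6 + 4 + 4 + 5) / 4 = 19/4 = 4.75
  mean(X_2) = (2 + 8 + 7 + 8) / 4 = 25/4 = 6.25
  mean(X_3) = (3 + 1 + 4 + 6) / 4 = 14/4 = 3.5

Step 2 — sample covariance S[i,j] = (1/(n-1)) · Σ_k (x_{k,i} - mean_i) · (x_{k,j} - mean_j), with n-1 = 3.
  S[X_1,X_1] = ((1.25)·(1.25) + (-0.75)·(-0.75) + (-0.75)·(-0.75) + (0.25)·(0.25)) / 3 = 2.75/3 = 0.9167
  S[X_1,X_2] = ((1.25)·(-4.25) + (-0.75)·(1.75) + (-0.75)·(0.75) + (0.25)·(1.75)) / 3 = -6.75/3 = -2.25
  S[X_1,X_3] = ((1.25)·(-0.5) + (-0.75)·(-2.5) + (-0.75)·(0.5) + (0.25)·(2.5)) / 3 = 1.5/3 = 0.5
  S[X_2,X_2] = ((-4.25)·(-4.25) + (1.75)·(1.75) + (0.75)·(0.75) + (1.75)·(1.75)) / 3 = 24.75/3 = 8.25
  S[X_2,X_3] = ((-4.25)·(-0.5) + (1.75)·(-2.5) + (0.75)·(0.5) + (1.75)·(2.5)) / 3 = 2.5/3 = 0.8333
  S[X_3,X_3] = ((-0.5)·(-0.5) + (-2.5)·(-2.5) + (0.5)·(0.5) + (2.5)·(2.5)) / 3 = 13/3 = 4.3333

S is symmetric (S[j,i] = S[i,j]). Assembling:

S = [[0.9167, -2.25, 0.5],
 [-2.25, 8.25, 0.8333],
 [0.5, 0.8333, 4.3333]]


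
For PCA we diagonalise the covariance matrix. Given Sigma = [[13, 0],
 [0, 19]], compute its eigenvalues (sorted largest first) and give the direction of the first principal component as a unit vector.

Step 1 — characteristic polynomial of 2×2 Sigma:
  det(Sigma - λI) = λ² - trace · λ + det = 0.
  trace = 13 + 19 = 32, det = 13·19 - (0)² = 247.
Step 2 — discriminant:
  Δ = trace² - 4·det = 1024 - 988 = 36.
Step 3 — eigenvalues:
  λ = (trace ± √Δ)/2 = (32 ± 6)/2,
  λ_1 = 19,  λ_2 = 13.

Step 4 — unit eigenvector for λ_1: Sigma is diagonal, so its eigenvectors are the coordinate axes. λ_1 = 19 is the diagonal entry on the second coordinate axis, hence
  v_1 = (0, 1) (||v_1|| = 1).

λ_1 = 19,  λ_2 = 13;  v_1 ≈ (0, 1)


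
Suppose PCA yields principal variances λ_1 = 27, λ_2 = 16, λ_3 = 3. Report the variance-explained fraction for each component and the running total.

Step 1 — total variance = trace(Sigma) = Σ λ_i = 27 + 16 + 3 = 46.

Step 2 — fraction explained by component i = λ_i / Σ λ:
  PC1: 27/46 = 0.587
  PC2: 16/46 = 0.3478
  PC3: 3/46 = 0.0652

Step 3 — cumulative fraction after k components = (λ_1 + ... + λ_k) / Σ λ:
  k = 1: 27/46 = 0.587
  k = 2: (27 + 16)/46 = 43/46 = 0.9348
  k = 3: (27 + 16 + 3)/46 = 46/46 = 1

Summary (fraction, with percent):

explained: PC1 0.587 (58.7%), PC2 0.3478 (34.78%), PC3 0.0652 (6.52%);  cumulative: 0.587, 0.9348, 1


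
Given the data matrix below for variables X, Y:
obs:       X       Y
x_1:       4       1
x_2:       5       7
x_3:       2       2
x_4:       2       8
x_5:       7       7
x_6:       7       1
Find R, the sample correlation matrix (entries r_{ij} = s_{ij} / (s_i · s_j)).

Step 1 — column means:
  mean(X) = (4 + 5 + 2 + 2 + 7 + 7) / 6 = 27/6 = 4.5
  mean(Y) = (1 + 7 + 2 + 8 + 7 + 1) / 6 = 26/6 = 4.3333

Step 2 — sample variances and covariances s[i,j] = (1/(n-1)) · Σ_k (x_{k,i} - mean_i) · (x_{k,j} - mean_j), with n-1 = 5:
  s[X,X] = ((-0.5)·(-0.5) + (0.5)·(0.5) + (-2.5)·(-2.5) + (-2.5)·(-2.5) + (2.5)·(2.5) + (2.5)·(2.5)) / 5 = 25.5/5 = 5.1
  s[X,Y] = ((-0.5)·(-3.3333) + (0.5)·(2.6667) + (-2.5)·(-2.3333) + (-2.5)·(3.6667) + (2.5)·(2.6667) + (2.5)·(-3.3333)) / 5 = -2/5 = -0.4
  s[Y,Y] = ((-3.3333)·(-3.3333) + (2.6667)·(2.6667) + (-2.3333)·(-2.3333) + (3.6667)·(3.6667) + (2.6667)·(2.6667) + (-3.3333)·(-3.3333)) / 5 = 55.3333/5 = 11.0667
  Sample standard deviations s_i = √(s[i,i]):
  s(X) = √(5.1) = 2.2583
  s(Y) = √(11.0667) = 3.3267

Step 3 — r_{ij} = s_{ij} / (s_i · s_j):
  r[X,X] = 1 (diagonal).
  r[X,Y] = -0.4 / (2.2583 · 3.3267) = -0.4 / 7.5127 = -0.0532
  r[Y,Y] = 1 (diagonal).

R is symmetric with unit diagonal. Assembling:

R = [[1, -0.0532],
 [-0.0532, 1]]


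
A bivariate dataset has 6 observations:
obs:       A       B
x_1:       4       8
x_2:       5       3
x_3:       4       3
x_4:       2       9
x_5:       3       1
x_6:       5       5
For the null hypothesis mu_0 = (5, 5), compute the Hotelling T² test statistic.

Step 1 — sample mean vector:
  mean(A) = (4 + 5 + 4 + 2 + 3 + 5) / 6 = 23/6 = 3.8333
  mean(B) = (8 + 3 + 3 + 9 + 1 + 5) / 6 = 29/6 = 4.8333
  x̄ = (3.8333, 4.8333),  deviation x̄ - mu_0 = (3.8333, 4.8333) - (5, 5) = (-1.1667, -0.1667).

Step 2 — sample covariance matrix, S[i,j] = (1/(n-1)) · Σ_k (x_{k,i} - mean_i) · (x_{k,j} - mean_j), divisor n-1 = 5:
  S[A,A] = ((0.1667)·(0.1667) + (1.1667)·(1.1667) + (0.1667)·(0.1667) + (-1.8333)·(-1.8333) + (-0.8333)·(-0.8333) + (1.1667)·(1.1667)) / 5 = 6.8333/5 = 1.3667
  S[A,B] = ((0.1667)·(3.1667) + (1.1667)·(-1.8333) + (0.1667)·(-1.8333) + (-1.8333)·(4.1667) + (-0.8333)·(-3.8333) + (1.1667)·(0.1667)) / 5 = -6.1667/5 = -1.2333
  S[B,B] = ((3.1667)·(3.1667) + (-1.8333)·(-1.8333) + (-1.8333)·(-1.8333) + (4.1667)·(4.1667) + (-3.8333)·(-3.8333) + (0.1667)·(0.1667)) / 5 = 48.8333/5 = 9.7667
  S = [[1.3667, -1.2333],
 [-1.2333, 9.7667]].

Step 3 — invert S. det(S) = 1.3667·9.7667 - (-1.2333)² = 11.8267.
  S^{-1} = (1/det) · [[d, -b], [-b, a]] = [[0.8258, 0.1043],
 [0.1043, 0.1156]].

Step 4 — quadratic form (x̄ - mu_0)^T · S^{-1} · (x̄ - mu_0):
  S^{-1} · (x̄ - mu_0) = (-0.9808, -0.1409),
  (x̄ - mu_0)^T · [...] = (-1.1667)·(-0.9808) + (-0.1667)·(-0.1409) = 1.1678.

Step 5 — scale by n: T² = 6 · 1.1678 = 7.0068.

T² ≈ 7.0068


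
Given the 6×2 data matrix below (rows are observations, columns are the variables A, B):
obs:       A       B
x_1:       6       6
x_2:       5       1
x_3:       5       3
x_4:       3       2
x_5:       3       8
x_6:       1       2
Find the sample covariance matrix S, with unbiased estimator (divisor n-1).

Step 1 — column means:
  mean(A) = (6 + 5 + 5 + 3 + 3 + 1) / 6 = 23/6 = 3.8333
  mean(B) = (6 + 1 + 3 + 2 + 8 + 2) / 6 = 22/6 = 3.6667

Step 2 — sample covariance S[i,j] = (1/(n-1)) · Σ_k (x_{k,i} - mean_i) · (x_{k,j} - mean_j), with n-1 = 5.
  S[A,A] = ((2.1667)·(2.1667) + (1.1667)·(1.1667) + (1.1667)·(1.1667) + (-0.8333)·(-0.8333) + (-0.8333)·(-0.8333) + (-2.8333)·(-2.8333)) / 5 = 16.8333/5 = 3.3667
  S[A,B] = ((2.1667)·(2.3333) + (1.1667)·(-2.6667) + (1.1667)·(-0.6667) + (-0.8333)·(-1.6667) + (-0.8333)·(4.3333) + (-2.8333)·(-1.6667)) / 5 = 3.6667/5 = 0.7333
  S[B,B] = ((2.3333)·(2.3333) + (-2.6667)·(-2.6667) + (-0.6667)·(-0.6667) + (-1.6667)·(-1.6667) + (4.3333)·(4.3333) + (-1.6667)·(-1.6667)) / 5 = 37.3333/5 = 7.4667

S is symmetric (S[j,i] = S[i,j]). Assembling:

S = [[3.3667, 0.7333],
 [0.7333, 7.4667]]


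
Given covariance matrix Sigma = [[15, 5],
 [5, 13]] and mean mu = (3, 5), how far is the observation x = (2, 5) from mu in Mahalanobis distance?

Step 1 — centre the observation: (x - mu) = (-1, 0).

Step 2 — invert Sigma. det(Sigma) = 15·13 - (5)² = 170.
  Sigma^{-1} = (1/det) · [[d, -b], [-b, a]] = [[0.0765, -0.0294],
 [-0.0294, 0.0882]].

Step 3 — form the quadratic (x - mu)^T · Sigma^{-1} · (x - mu):
  Sigma^{-1} · (x - mu) = (-0.0765, 0.0294).
  (x - mu)^T · [Sigma^{-1} · (x - mu)] = (-1)·(-0.0765) + (0)·(0.0294) = 0.0765.

Step 4 — take square root: d = √(0.0765) ≈ 0.2765.

d(x, mu) = √(0.0765) ≈ 0.2765


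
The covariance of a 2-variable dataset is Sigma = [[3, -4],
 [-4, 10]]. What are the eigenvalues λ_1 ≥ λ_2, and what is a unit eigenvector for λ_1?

Step 1 — characteristic polynomial of 2×2 Sigma:
  det(Sigma - λI) = λ² - trace · λ + det = 0.
  trace = 3 + 10 = 13, det = 3·10 - (-4)² = 14.
Step 2 — discriminant:
  Δ = trace² - 4·det = 169 - 56 = 113.
Step 3 — eigenvalues:
  λ = (trace ± √Δ)/2 = (13 ± 10.6301)/2,
  λ_1 = 11.8151,  λ_2 = 1.1849.

Step 4 — unit eigenvector for λ_1: solve (Sigma - λ_1 I)v = 0. First row:
  (3 - 11.8151)·v_x + (-4)·v_y = 0, i.e. (-8.8151)·v_x + (-4)·v_y = 0,
  so v ∝ (b, λ_1 - a) = (-4, 8.8151); multiply by -1 so the first entry is positive: u = (4, -8.8151).
  ||u|| = √((4)² + (-8.8151)²) = √(93.7055) ≈ 9.6802,
  v_1 = u/||u|| ≈ (0.4132, -0.9106) (||v_1|| = 1).

λ_1 = 11.8151,  λ_2 = 1.1849;  v_1 ≈ (0.4132, -0.9106)


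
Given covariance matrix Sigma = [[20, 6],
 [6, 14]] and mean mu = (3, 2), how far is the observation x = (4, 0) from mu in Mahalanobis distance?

Step 1 — centre the observation: (x - mu) = (1, -2).

Step 2 — invert Sigma. det(Sigma) = 20·14 - (6)² = 244.
  Sigma^{-1} = (1/det) · [[d, -b], [-b, a]] = [[0.0574, -0.0246],
 [-0.0246, 0.082]].

Step 3 — form the quadratic (x - mu)^T · Sigma^{-1} · (x - mu):
  Sigma^{-1} · (x - mu) = (0.1066, -0.1885).
  (x - mu)^T · [Sigma^{-1} · (x - mu)] = (1)·(0.1066) + (-2)·(-0.1885) = 0.4836.

Step 4 — take square root: d = √(0.4836) ≈ 0.6954.

d(x, mu) = √(0.4836) ≈ 0.6954


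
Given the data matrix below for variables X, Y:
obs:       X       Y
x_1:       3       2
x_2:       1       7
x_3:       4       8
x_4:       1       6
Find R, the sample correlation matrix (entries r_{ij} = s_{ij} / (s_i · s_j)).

Step 1 — column means:
  mean(X) = (3 + 1 + 4 + 1) / 4 = 9/4 = 2.25
  mean(Y) = (2 + 7 + 8 + 6) / 4 = 23/4 = 5.75

Step 2 — sample variances and covariances s[i,j] = (1/(n-1)) · Σ_k (x_{k,i} - mean_i) · (x_{k,j} - mean_j), with n-1 = 3:
  s[X,X] = ((0.75)·(0.75) + (-1.25)·(-1.25) + (1.75)·(1.75) + (-1.25)·(-1.25)) / 3 = 6.75/3 = 2.25
  s[X,Y] = ((0.75)·(-3.75) + (-1.25)·(1.25) + (1.75)·(2.25) + (-1.25)·(0.25)) / 3 = -0.75/3 = -0.25
  s[Y,Y] = ((-3.75)·(-3.75) + (1.25)·(1.25) + (2.25)·(2.25) + (0.25)·(0.25)) / 3 = 20.75/3 = 6.9167
  Sample standard deviations s_i = √(s[i,i]):
  s(X) = √(2.25) = 1.5
  s(Y) = √(6.9167) = 2.63

Step 3 — r_{ij} = s_{ij} / (s_i · s_j):
  r[X,X] = 1 (diagonal).
  r[X,Y] = -0.25 / (1.5 · 2.63) = -0.25 / 3.9449 = -0.0634
  r[Y,Y] = 1 (diagonal).

R is symmetric with unit diagonal. Assembling:

R = [[1, -0.0634],
 [-0.0634, 1]]


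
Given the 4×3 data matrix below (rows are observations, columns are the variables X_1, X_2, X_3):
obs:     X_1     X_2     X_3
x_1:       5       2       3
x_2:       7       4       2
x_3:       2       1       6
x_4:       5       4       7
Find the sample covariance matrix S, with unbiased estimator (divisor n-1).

Step 1 — column means:
  mean(X_1) = (5 + 7 + 2 + 5) / 4 = 19/4 = 4.75
  mean(X_2) = (2 + 4 + 1 + 4) / 4 = 11/4 = 2.75
  mean(X_3) = (3 + 2 + 6 + 7) / 4 = 18/4 = 4.5

Step 2 — sample covariance S[i,j] = (1/(n-1)) · Σ_k (x_{k,i} - mean_i) · (x_{k,j} - mean_j), with n-1 = 3.
  S[X_1,X_1] = ((0.25)·(0.25) + (2.25)·(2.25) + (-2.75)·(-2.75) + (0.25)·(0.25)) / 3 = 12.75/3 = 4.25
  S[X_1,X_2] = ((0.25)·(-0.75) + (2.25)·(1.25) + (-2.75)·(-1.75) + (0.25)·(1.25)) / 3 = 7.75/3 = 2.5833
  S[X_1,X_3] = ((0.25)·(-1.5) + (2.25)·(-2.5) + (-2.75)·(1.5) + (0.25)·(2.5)) / 3 = -9.5/3 = -3.1667
  S[X_2,X_2] = ((-0.75)·(-0.75) + (1.25)·(1.25) + (-1.75)·(-1.75) + (1.25)·(1.25)) / 3 = 6.75/3 = 2.25
  S[X_2,X_3] = ((-0.75)·(-1.5) + (1.25)·(-2.5) + (-1.75)·(1.5) + (1.25)·(2.5)) / 3 = -1.5/3 = -0.5
  S[X_3,X_3] = ((-1.5)·(-1.5) + (-2.5)·(-2.5) + (1.5)·(1.5) + (2.5)·(2.5)) / 3 = 17/3 = 5.6667

S is symmetric (S[j,i] = S[i,j]). Assembling:

S = [[4.25, 2.5833, -3.1667],
 [2.5833, 2.25, -0.5],
 [-3.1667, -0.5, 5.6667]]


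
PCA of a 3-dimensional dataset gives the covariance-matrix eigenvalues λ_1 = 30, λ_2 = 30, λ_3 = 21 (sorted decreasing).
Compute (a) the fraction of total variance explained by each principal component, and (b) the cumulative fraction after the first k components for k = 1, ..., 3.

Step 1 — total variance = trace(Sigma) = Σ λ_i = 30 + 30 + 21 = 81.

Step 2 — fraction explained by component i = λ_i / Σ λ:
  PC1: 30/81 = 0.3704
  PC2: 30/81 = 0.3704
  PC3: 21/81 = 0.2593

Step 3 — cumulative fraction after k components = (λ_1 + ... + λ_k) / Σ λ:
  k = 1: 30/81 = 0.3704
  k = 2: (30 + 30)/81 = 60/81 = 0.7407
  k = 3: (30 + 30 + 21)/81 = 81/81 = 1

Summary (fraction, with percent):

explained: PC1 0.3704 (37.04%), PC2 0.3704 (37.04%), PC3 0.2593 (25.93%);  cumulative: 0.3704, 0.7407, 1


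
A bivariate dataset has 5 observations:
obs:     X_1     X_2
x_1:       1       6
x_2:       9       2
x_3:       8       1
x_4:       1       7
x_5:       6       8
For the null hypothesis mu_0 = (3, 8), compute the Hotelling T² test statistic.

Step 1 — sample mean vector:
  mean(X_1) = (1 + 9 + 8 + 1 + 6) / 5 = 25/5 = 5
  mean(X_2) = (6 + 2 + 1 + 7 + 8) / 5 = 24/5 = 4.8
  x̄ = (5, 4.8),  deviation x̄ - mu_0 = (5, 4.8) - (3, 8) = (2, -3.2).

Step 2 — sample covariance matrix, S[i,j] = (1/(n-1)) · Σ_k (x_{k,i} - mean_i) · (x_{k,j} - mean_j), divisor n-1 = 4:
  S[X_1,X_1] = ((-4)·(-4) + (4)·(4) + (3)·(3) + (-4)·(-4) + (1)·(1)) / 4 = 58/4 = 14.5
  S[X_1,X_2] = ((-4)·(1.2) + (4)·(-2.8) + (3)·(-3.8) + (-4)·(2.2) + (1)·(3.2)) / 4 = -33/4 = -8.25
  S[X_2,X_2] = ((1.2)·(1.2) + (-2.8)·(-2.8) + (-3.8)·(-3.8) + (2.2)·(2.2) + (3.2)·(3.2)) / 4 = 38.8/4 = 9.7
  S = [[14.5, -8.25],
 [-8.25, 9.7]].

Step 3 — invert S. det(S) = 14.5·9.7 - (-8.25)² = 72.5875.
  S^{-1} = (1/det) · [[d, -b], [-b, a]] = [[0.1336, 0.1137],
 [0.1137, 0.1998]].

Step 4 — quadratic form (x̄ - mu_0)^T · S^{-1} · (x̄ - mu_0):
  S^{-1} · (x̄ - mu_0) = (-0.0964, -0.4119),
  (x̄ - mu_0)^T · [...] = (2)·(-0.0964) + (-3.2)·(-0.4119) = 1.1253.

Step 5 — scale by n: T² = 5 · 1.1253 = 5.6263.

T² ≈ 5.6263
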